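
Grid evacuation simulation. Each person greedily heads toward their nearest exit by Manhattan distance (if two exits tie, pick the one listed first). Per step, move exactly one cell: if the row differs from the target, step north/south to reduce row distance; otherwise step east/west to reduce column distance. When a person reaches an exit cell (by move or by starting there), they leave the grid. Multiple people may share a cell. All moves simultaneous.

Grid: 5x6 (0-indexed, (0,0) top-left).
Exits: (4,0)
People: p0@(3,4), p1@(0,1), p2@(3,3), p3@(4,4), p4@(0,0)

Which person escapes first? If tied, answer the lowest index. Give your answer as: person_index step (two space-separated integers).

Step 1: p0:(3,4)->(4,4) | p1:(0,1)->(1,1) | p2:(3,3)->(4,3) | p3:(4,4)->(4,3) | p4:(0,0)->(1,0)
Step 2: p0:(4,4)->(4,3) | p1:(1,1)->(2,1) | p2:(4,3)->(4,2) | p3:(4,3)->(4,2) | p4:(1,0)->(2,0)
Step 3: p0:(4,3)->(4,2) | p1:(2,1)->(3,1) | p2:(4,2)->(4,1) | p3:(4,2)->(4,1) | p4:(2,0)->(3,0)
Step 4: p0:(4,2)->(4,1) | p1:(3,1)->(4,1) | p2:(4,1)->(4,0)->EXIT | p3:(4,1)->(4,0)->EXIT | p4:(3,0)->(4,0)->EXIT
Step 5: p0:(4,1)->(4,0)->EXIT | p1:(4,1)->(4,0)->EXIT | p2:escaped | p3:escaped | p4:escaped
Exit steps: [5, 5, 4, 4, 4]
First to escape: p2 at step 4

Answer: 2 4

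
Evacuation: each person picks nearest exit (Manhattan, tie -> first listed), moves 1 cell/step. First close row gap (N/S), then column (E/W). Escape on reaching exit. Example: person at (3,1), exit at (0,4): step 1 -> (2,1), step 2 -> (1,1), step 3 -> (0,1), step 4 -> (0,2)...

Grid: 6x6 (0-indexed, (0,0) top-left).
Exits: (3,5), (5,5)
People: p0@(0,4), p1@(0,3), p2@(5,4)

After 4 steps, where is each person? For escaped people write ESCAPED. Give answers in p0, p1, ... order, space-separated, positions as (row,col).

Step 1: p0:(0,4)->(1,4) | p1:(0,3)->(1,3) | p2:(5,4)->(5,5)->EXIT
Step 2: p0:(1,4)->(2,4) | p1:(1,3)->(2,3) | p2:escaped
Step 3: p0:(2,4)->(3,4) | p1:(2,3)->(3,3) | p2:escaped
Step 4: p0:(3,4)->(3,5)->EXIT | p1:(3,3)->(3,4) | p2:escaped

ESCAPED (3,4) ESCAPED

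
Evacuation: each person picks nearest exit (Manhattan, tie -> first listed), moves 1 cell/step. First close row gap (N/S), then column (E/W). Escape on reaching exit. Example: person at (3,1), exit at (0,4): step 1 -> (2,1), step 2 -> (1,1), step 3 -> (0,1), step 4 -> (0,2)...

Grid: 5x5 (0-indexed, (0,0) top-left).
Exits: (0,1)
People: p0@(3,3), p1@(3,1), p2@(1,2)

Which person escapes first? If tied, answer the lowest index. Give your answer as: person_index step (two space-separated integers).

Step 1: p0:(3,3)->(2,3) | p1:(3,1)->(2,1) | p2:(1,2)->(0,2)
Step 2: p0:(2,3)->(1,3) | p1:(2,1)->(1,1) | p2:(0,2)->(0,1)->EXIT
Step 3: p0:(1,3)->(0,3) | p1:(1,1)->(0,1)->EXIT | p2:escaped
Step 4: p0:(0,3)->(0,2) | p1:escaped | p2:escaped
Step 5: p0:(0,2)->(0,1)->EXIT | p1:escaped | p2:escaped
Exit steps: [5, 3, 2]
First to escape: p2 at step 2

Answer: 2 2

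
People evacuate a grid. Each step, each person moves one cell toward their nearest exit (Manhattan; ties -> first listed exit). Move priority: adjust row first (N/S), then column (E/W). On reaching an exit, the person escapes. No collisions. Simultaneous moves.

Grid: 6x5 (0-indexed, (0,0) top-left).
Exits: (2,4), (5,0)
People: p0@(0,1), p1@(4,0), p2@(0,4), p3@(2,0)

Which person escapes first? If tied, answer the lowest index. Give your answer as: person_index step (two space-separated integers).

Step 1: p0:(0,1)->(1,1) | p1:(4,0)->(5,0)->EXIT | p2:(0,4)->(1,4) | p3:(2,0)->(3,0)
Step 2: p0:(1,1)->(2,1) | p1:escaped | p2:(1,4)->(2,4)->EXIT | p3:(3,0)->(4,0)
Step 3: p0:(2,1)->(2,2) | p1:escaped | p2:escaped | p3:(4,0)->(5,0)->EXIT
Step 4: p0:(2,2)->(2,3) | p1:escaped | p2:escaped | p3:escaped
Step 5: p0:(2,3)->(2,4)->EXIT | p1:escaped | p2:escaped | p3:escaped
Exit steps: [5, 1, 2, 3]
First to escape: p1 at step 1

Answer: 1 1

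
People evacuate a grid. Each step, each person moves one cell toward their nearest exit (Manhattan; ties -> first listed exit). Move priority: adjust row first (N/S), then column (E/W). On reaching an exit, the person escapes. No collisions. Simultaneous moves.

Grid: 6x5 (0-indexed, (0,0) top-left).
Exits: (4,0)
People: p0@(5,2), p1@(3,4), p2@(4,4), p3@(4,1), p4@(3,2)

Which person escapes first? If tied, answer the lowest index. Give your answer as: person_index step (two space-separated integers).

Step 1: p0:(5,2)->(4,2) | p1:(3,4)->(4,4) | p2:(4,4)->(4,3) | p3:(4,1)->(4,0)->EXIT | p4:(3,2)->(4,2)
Step 2: p0:(4,2)->(4,1) | p1:(4,4)->(4,3) | p2:(4,3)->(4,2) | p3:escaped | p4:(4,2)->(4,1)
Step 3: p0:(4,1)->(4,0)->EXIT | p1:(4,3)->(4,2) | p2:(4,2)->(4,1) | p3:escaped | p4:(4,1)->(4,0)->EXIT
Step 4: p0:escaped | p1:(4,2)->(4,1) | p2:(4,1)->(4,0)->EXIT | p3:escaped | p4:escaped
Step 5: p0:escaped | p1:(4,1)->(4,0)->EXIT | p2:escaped | p3:escaped | p4:escaped
Exit steps: [3, 5, 4, 1, 3]
First to escape: p3 at step 1

Answer: 3 1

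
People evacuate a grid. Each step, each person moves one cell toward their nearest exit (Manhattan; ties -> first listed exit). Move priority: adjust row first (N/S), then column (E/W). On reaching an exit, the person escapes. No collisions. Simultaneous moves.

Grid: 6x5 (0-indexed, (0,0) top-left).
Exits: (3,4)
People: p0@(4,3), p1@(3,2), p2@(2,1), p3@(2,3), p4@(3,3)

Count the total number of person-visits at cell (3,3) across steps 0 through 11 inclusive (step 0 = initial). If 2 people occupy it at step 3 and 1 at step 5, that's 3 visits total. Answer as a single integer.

Answer: 5

Derivation:
Step 0: p0@(4,3) p1@(3,2) p2@(2,1) p3@(2,3) p4@(3,3) -> at (3,3): 1 [p4], cum=1
Step 1: p0@(3,3) p1@(3,3) p2@(3,1) p3@(3,3) p4@ESC -> at (3,3): 3 [p0,p1,p3], cum=4
Step 2: p0@ESC p1@ESC p2@(3,2) p3@ESC p4@ESC -> at (3,3): 0 [-], cum=4
Step 3: p0@ESC p1@ESC p2@(3,3) p3@ESC p4@ESC -> at (3,3): 1 [p2], cum=5
Step 4: p0@ESC p1@ESC p2@ESC p3@ESC p4@ESC -> at (3,3): 0 [-], cum=5
Total visits = 5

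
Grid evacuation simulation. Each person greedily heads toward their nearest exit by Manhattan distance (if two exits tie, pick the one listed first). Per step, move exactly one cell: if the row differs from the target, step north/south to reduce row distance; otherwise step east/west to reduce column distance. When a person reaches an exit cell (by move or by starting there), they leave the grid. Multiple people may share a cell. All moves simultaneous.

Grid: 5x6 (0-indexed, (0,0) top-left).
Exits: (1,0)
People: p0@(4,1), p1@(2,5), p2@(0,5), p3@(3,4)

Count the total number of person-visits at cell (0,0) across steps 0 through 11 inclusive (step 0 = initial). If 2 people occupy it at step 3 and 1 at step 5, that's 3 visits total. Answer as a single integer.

Answer: 0

Derivation:
Step 0: p0@(4,1) p1@(2,5) p2@(0,5) p3@(3,4) -> at (0,0): 0 [-], cum=0
Step 1: p0@(3,1) p1@(1,5) p2@(1,5) p3@(2,4) -> at (0,0): 0 [-], cum=0
Step 2: p0@(2,1) p1@(1,4) p2@(1,4) p3@(1,4) -> at (0,0): 0 [-], cum=0
Step 3: p0@(1,1) p1@(1,3) p2@(1,3) p3@(1,3) -> at (0,0): 0 [-], cum=0
Step 4: p0@ESC p1@(1,2) p2@(1,2) p3@(1,2) -> at (0,0): 0 [-], cum=0
Step 5: p0@ESC p1@(1,1) p2@(1,1) p3@(1,1) -> at (0,0): 0 [-], cum=0
Step 6: p0@ESC p1@ESC p2@ESC p3@ESC -> at (0,0): 0 [-], cum=0
Total visits = 0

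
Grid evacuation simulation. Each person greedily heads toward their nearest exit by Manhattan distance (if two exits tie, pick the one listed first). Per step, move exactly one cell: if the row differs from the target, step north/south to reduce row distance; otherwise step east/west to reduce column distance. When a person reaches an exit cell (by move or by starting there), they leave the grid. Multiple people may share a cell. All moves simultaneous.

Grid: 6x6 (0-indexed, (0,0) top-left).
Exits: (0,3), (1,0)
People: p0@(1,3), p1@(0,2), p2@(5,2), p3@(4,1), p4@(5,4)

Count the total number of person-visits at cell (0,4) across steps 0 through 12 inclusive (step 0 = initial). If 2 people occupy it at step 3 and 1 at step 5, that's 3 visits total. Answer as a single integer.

Answer: 1

Derivation:
Step 0: p0@(1,3) p1@(0,2) p2@(5,2) p3@(4,1) p4@(5,4) -> at (0,4): 0 [-], cum=0
Step 1: p0@ESC p1@ESC p2@(4,2) p3@(3,1) p4@(4,4) -> at (0,4): 0 [-], cum=0
Step 2: p0@ESC p1@ESC p2@(3,2) p3@(2,1) p4@(3,4) -> at (0,4): 0 [-], cum=0
Step 3: p0@ESC p1@ESC p2@(2,2) p3@(1,1) p4@(2,4) -> at (0,4): 0 [-], cum=0
Step 4: p0@ESC p1@ESC p2@(1,2) p3@ESC p4@(1,4) -> at (0,4): 0 [-], cum=0
Step 5: p0@ESC p1@ESC p2@(0,2) p3@ESC p4@(0,4) -> at (0,4): 1 [p4], cum=1
Step 6: p0@ESC p1@ESC p2@ESC p3@ESC p4@ESC -> at (0,4): 0 [-], cum=1
Total visits = 1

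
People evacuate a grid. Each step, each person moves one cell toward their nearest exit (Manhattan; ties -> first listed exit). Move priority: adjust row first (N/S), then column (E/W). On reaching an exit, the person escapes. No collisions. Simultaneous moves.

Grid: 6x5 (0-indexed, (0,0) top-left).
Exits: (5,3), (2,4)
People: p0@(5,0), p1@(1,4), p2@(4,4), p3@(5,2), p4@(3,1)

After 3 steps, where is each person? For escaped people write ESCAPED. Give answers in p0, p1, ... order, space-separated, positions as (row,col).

Step 1: p0:(5,0)->(5,1) | p1:(1,4)->(2,4)->EXIT | p2:(4,4)->(5,4) | p3:(5,2)->(5,3)->EXIT | p4:(3,1)->(4,1)
Step 2: p0:(5,1)->(5,2) | p1:escaped | p2:(5,4)->(5,3)->EXIT | p3:escaped | p4:(4,1)->(5,1)
Step 3: p0:(5,2)->(5,3)->EXIT | p1:escaped | p2:escaped | p3:escaped | p4:(5,1)->(5,2)

ESCAPED ESCAPED ESCAPED ESCAPED (5,2)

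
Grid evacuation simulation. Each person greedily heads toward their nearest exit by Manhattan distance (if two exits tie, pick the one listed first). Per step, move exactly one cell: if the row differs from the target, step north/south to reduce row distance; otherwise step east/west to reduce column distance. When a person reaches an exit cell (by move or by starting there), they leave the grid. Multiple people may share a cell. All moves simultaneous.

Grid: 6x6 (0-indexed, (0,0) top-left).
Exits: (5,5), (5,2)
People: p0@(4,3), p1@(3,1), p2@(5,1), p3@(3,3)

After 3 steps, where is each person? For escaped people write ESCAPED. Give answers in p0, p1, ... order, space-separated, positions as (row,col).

Step 1: p0:(4,3)->(5,3) | p1:(3,1)->(4,1) | p2:(5,1)->(5,2)->EXIT | p3:(3,3)->(4,3)
Step 2: p0:(5,3)->(5,2)->EXIT | p1:(4,1)->(5,1) | p2:escaped | p3:(4,3)->(5,3)
Step 3: p0:escaped | p1:(5,1)->(5,2)->EXIT | p2:escaped | p3:(5,3)->(5,2)->EXIT

ESCAPED ESCAPED ESCAPED ESCAPED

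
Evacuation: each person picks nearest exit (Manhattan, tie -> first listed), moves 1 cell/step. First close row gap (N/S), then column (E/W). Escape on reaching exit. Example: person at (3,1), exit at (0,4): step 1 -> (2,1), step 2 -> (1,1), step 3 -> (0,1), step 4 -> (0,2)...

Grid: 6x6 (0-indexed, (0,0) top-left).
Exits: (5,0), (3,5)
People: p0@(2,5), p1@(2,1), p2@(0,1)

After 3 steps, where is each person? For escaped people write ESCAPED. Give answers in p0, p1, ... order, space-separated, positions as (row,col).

Step 1: p0:(2,5)->(3,5)->EXIT | p1:(2,1)->(3,1) | p2:(0,1)->(1,1)
Step 2: p0:escaped | p1:(3,1)->(4,1) | p2:(1,1)->(2,1)
Step 3: p0:escaped | p1:(4,1)->(5,1) | p2:(2,1)->(3,1)

ESCAPED (5,1) (3,1)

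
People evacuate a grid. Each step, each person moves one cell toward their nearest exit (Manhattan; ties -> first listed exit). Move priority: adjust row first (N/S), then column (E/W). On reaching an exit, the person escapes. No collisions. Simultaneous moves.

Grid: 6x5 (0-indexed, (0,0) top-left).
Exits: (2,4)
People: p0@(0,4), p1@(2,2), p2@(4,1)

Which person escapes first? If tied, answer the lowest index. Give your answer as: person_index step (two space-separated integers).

Step 1: p0:(0,4)->(1,4) | p1:(2,2)->(2,3) | p2:(4,1)->(3,1)
Step 2: p0:(1,4)->(2,4)->EXIT | p1:(2,3)->(2,4)->EXIT | p2:(3,1)->(2,1)
Step 3: p0:escaped | p1:escaped | p2:(2,1)->(2,2)
Step 4: p0:escaped | p1:escaped | p2:(2,2)->(2,3)
Step 5: p0:escaped | p1:escaped | p2:(2,3)->(2,4)->EXIT
Exit steps: [2, 2, 5]
First to escape: p0 at step 2

Answer: 0 2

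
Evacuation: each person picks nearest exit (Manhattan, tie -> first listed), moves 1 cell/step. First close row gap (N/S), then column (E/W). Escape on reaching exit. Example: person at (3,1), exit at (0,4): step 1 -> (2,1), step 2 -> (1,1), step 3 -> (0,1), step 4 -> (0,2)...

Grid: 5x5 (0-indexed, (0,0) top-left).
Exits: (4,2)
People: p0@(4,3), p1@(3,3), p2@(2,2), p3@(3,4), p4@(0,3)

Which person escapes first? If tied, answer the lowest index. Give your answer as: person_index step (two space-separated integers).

Step 1: p0:(4,3)->(4,2)->EXIT | p1:(3,3)->(4,3) | p2:(2,2)->(3,2) | p3:(3,4)->(4,4) | p4:(0,3)->(1,3)
Step 2: p0:escaped | p1:(4,3)->(4,2)->EXIT | p2:(3,2)->(4,2)->EXIT | p3:(4,4)->(4,3) | p4:(1,3)->(2,3)
Step 3: p0:escaped | p1:escaped | p2:escaped | p3:(4,3)->(4,2)->EXIT | p4:(2,3)->(3,3)
Step 4: p0:escaped | p1:escaped | p2:escaped | p3:escaped | p4:(3,3)->(4,3)
Step 5: p0:escaped | p1:escaped | p2:escaped | p3:escaped | p4:(4,3)->(4,2)->EXIT
Exit steps: [1, 2, 2, 3, 5]
First to escape: p0 at step 1

Answer: 0 1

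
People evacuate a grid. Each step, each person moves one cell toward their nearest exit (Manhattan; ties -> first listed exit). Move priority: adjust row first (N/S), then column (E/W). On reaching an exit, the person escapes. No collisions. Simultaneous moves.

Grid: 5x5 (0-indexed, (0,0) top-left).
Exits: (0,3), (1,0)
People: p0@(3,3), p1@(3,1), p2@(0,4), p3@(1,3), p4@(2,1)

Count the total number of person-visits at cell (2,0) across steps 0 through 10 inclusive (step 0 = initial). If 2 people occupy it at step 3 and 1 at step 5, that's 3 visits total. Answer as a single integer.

Answer: 0

Derivation:
Step 0: p0@(3,3) p1@(3,1) p2@(0,4) p3@(1,3) p4@(2,1) -> at (2,0): 0 [-], cum=0
Step 1: p0@(2,3) p1@(2,1) p2@ESC p3@ESC p4@(1,1) -> at (2,0): 0 [-], cum=0
Step 2: p0@(1,3) p1@(1,1) p2@ESC p3@ESC p4@ESC -> at (2,0): 0 [-], cum=0
Step 3: p0@ESC p1@ESC p2@ESC p3@ESC p4@ESC -> at (2,0): 0 [-], cum=0
Total visits = 0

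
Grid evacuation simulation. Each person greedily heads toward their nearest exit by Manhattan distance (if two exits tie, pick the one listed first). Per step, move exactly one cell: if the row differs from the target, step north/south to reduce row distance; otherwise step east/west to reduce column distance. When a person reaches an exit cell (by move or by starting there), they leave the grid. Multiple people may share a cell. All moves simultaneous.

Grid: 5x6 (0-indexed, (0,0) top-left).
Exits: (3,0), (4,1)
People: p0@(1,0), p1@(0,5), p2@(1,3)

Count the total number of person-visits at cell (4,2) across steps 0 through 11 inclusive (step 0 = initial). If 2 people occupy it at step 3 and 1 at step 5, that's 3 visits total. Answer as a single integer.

Step 0: p0@(1,0) p1@(0,5) p2@(1,3) -> at (4,2): 0 [-], cum=0
Step 1: p0@(2,0) p1@(1,5) p2@(2,3) -> at (4,2): 0 [-], cum=0
Step 2: p0@ESC p1@(2,5) p2@(3,3) -> at (4,2): 0 [-], cum=0
Step 3: p0@ESC p1@(3,5) p2@(3,2) -> at (4,2): 0 [-], cum=0
Step 4: p0@ESC p1@(3,4) p2@(3,1) -> at (4,2): 0 [-], cum=0
Step 5: p0@ESC p1@(3,3) p2@ESC -> at (4,2): 0 [-], cum=0
Step 6: p0@ESC p1@(3,2) p2@ESC -> at (4,2): 0 [-], cum=0
Step 7: p0@ESC p1@(3,1) p2@ESC -> at (4,2): 0 [-], cum=0
Step 8: p0@ESC p1@ESC p2@ESC -> at (4,2): 0 [-], cum=0
Total visits = 0

Answer: 0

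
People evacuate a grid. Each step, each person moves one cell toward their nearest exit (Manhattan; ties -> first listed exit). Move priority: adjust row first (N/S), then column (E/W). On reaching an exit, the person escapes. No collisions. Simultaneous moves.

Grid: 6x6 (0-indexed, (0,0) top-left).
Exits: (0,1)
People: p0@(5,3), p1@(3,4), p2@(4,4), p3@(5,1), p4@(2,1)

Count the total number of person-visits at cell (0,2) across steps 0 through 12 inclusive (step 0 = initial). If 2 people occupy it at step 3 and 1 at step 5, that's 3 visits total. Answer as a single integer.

Answer: 3

Derivation:
Step 0: p0@(5,3) p1@(3,4) p2@(4,4) p3@(5,1) p4@(2,1) -> at (0,2): 0 [-], cum=0
Step 1: p0@(4,3) p1@(2,4) p2@(3,4) p3@(4,1) p4@(1,1) -> at (0,2): 0 [-], cum=0
Step 2: p0@(3,3) p1@(1,4) p2@(2,4) p3@(3,1) p4@ESC -> at (0,2): 0 [-], cum=0
Step 3: p0@(2,3) p1@(0,4) p2@(1,4) p3@(2,1) p4@ESC -> at (0,2): 0 [-], cum=0
Step 4: p0@(1,3) p1@(0,3) p2@(0,4) p3@(1,1) p4@ESC -> at (0,2): 0 [-], cum=0
Step 5: p0@(0,3) p1@(0,2) p2@(0,3) p3@ESC p4@ESC -> at (0,2): 1 [p1], cum=1
Step 6: p0@(0,2) p1@ESC p2@(0,2) p3@ESC p4@ESC -> at (0,2): 2 [p0,p2], cum=3
Step 7: p0@ESC p1@ESC p2@ESC p3@ESC p4@ESC -> at (0,2): 0 [-], cum=3
Total visits = 3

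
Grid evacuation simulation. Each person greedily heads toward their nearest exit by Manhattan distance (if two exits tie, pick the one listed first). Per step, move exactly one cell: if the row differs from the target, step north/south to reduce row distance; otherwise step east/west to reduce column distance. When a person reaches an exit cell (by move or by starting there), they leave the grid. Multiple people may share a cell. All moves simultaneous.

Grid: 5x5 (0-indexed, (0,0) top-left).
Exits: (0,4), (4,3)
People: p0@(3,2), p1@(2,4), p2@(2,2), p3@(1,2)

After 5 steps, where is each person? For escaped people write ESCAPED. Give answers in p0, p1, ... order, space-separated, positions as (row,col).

Step 1: p0:(3,2)->(4,2) | p1:(2,4)->(1,4) | p2:(2,2)->(3,2) | p3:(1,2)->(0,2)
Step 2: p0:(4,2)->(4,3)->EXIT | p1:(1,4)->(0,4)->EXIT | p2:(3,2)->(4,2) | p3:(0,2)->(0,3)
Step 3: p0:escaped | p1:escaped | p2:(4,2)->(4,3)->EXIT | p3:(0,3)->(0,4)->EXIT

ESCAPED ESCAPED ESCAPED ESCAPED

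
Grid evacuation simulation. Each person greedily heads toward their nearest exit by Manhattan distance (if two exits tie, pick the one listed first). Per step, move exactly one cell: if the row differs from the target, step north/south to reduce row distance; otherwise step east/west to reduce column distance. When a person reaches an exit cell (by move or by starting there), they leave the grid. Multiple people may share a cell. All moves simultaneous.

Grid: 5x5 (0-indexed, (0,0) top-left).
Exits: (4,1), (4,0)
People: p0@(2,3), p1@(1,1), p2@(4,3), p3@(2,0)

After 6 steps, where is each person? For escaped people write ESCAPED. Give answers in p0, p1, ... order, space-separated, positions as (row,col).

Step 1: p0:(2,3)->(3,3) | p1:(1,1)->(2,1) | p2:(4,3)->(4,2) | p3:(2,0)->(3,0)
Step 2: p0:(3,3)->(4,3) | p1:(2,1)->(3,1) | p2:(4,2)->(4,1)->EXIT | p3:(3,0)->(4,0)->EXIT
Step 3: p0:(4,3)->(4,2) | p1:(3,1)->(4,1)->EXIT | p2:escaped | p3:escaped
Step 4: p0:(4,2)->(4,1)->EXIT | p1:escaped | p2:escaped | p3:escaped

ESCAPED ESCAPED ESCAPED ESCAPED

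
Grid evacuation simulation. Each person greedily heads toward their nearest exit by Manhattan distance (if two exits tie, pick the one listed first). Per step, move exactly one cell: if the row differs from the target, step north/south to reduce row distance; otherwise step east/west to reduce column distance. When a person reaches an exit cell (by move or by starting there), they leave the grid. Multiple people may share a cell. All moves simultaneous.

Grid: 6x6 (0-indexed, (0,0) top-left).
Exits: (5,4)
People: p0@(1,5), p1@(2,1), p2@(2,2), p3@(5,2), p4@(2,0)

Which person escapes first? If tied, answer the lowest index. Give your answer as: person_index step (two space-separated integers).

Step 1: p0:(1,5)->(2,5) | p1:(2,1)->(3,1) | p2:(2,2)->(3,2) | p3:(5,2)->(5,3) | p4:(2,0)->(3,0)
Step 2: p0:(2,5)->(3,5) | p1:(3,1)->(4,1) | p2:(3,2)->(4,2) | p3:(5,3)->(5,4)->EXIT | p4:(3,0)->(4,0)
Step 3: p0:(3,5)->(4,5) | p1:(4,1)->(5,1) | p2:(4,2)->(5,2) | p3:escaped | p4:(4,0)->(5,0)
Step 4: p0:(4,5)->(5,5) | p1:(5,1)->(5,2) | p2:(5,2)->(5,3) | p3:escaped | p4:(5,0)->(5,1)
Step 5: p0:(5,5)->(5,4)->EXIT | p1:(5,2)->(5,3) | p2:(5,3)->(5,4)->EXIT | p3:escaped | p4:(5,1)->(5,2)
Step 6: p0:escaped | p1:(5,3)->(5,4)->EXIT | p2:escaped | p3:escaped | p4:(5,2)->(5,3)
Step 7: p0:escaped | p1:escaped | p2:escaped | p3:escaped | p4:(5,3)->(5,4)->EXIT
Exit steps: [5, 6, 5, 2, 7]
First to escape: p3 at step 2

Answer: 3 2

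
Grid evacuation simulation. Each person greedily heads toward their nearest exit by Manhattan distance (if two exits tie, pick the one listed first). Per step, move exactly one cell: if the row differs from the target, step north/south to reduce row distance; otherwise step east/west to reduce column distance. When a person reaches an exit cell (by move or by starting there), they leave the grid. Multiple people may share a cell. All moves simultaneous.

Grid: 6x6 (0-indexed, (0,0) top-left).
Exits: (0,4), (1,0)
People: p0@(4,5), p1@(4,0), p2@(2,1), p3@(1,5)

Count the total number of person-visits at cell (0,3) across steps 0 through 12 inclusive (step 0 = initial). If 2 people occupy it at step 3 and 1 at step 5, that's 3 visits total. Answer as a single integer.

Answer: 0

Derivation:
Step 0: p0@(4,5) p1@(4,0) p2@(2,1) p3@(1,5) -> at (0,3): 0 [-], cum=0
Step 1: p0@(3,5) p1@(3,0) p2@(1,1) p3@(0,5) -> at (0,3): 0 [-], cum=0
Step 2: p0@(2,5) p1@(2,0) p2@ESC p3@ESC -> at (0,3): 0 [-], cum=0
Step 3: p0@(1,5) p1@ESC p2@ESC p3@ESC -> at (0,3): 0 [-], cum=0
Step 4: p0@(0,5) p1@ESC p2@ESC p3@ESC -> at (0,3): 0 [-], cum=0
Step 5: p0@ESC p1@ESC p2@ESC p3@ESC -> at (0,3): 0 [-], cum=0
Total visits = 0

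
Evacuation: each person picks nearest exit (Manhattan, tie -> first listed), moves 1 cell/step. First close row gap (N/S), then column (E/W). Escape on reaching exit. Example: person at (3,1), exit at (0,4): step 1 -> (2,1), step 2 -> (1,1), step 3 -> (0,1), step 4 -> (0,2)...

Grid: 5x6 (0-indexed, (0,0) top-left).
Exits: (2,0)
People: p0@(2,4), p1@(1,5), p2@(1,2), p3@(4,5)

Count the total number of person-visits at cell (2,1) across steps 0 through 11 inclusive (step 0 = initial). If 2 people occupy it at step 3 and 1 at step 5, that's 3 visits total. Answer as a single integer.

Answer: 4

Derivation:
Step 0: p0@(2,4) p1@(1,5) p2@(1,2) p3@(4,5) -> at (2,1): 0 [-], cum=0
Step 1: p0@(2,3) p1@(2,5) p2@(2,2) p3@(3,5) -> at (2,1): 0 [-], cum=0
Step 2: p0@(2,2) p1@(2,4) p2@(2,1) p3@(2,5) -> at (2,1): 1 [p2], cum=1
Step 3: p0@(2,1) p1@(2,3) p2@ESC p3@(2,4) -> at (2,1): 1 [p0], cum=2
Step 4: p0@ESC p1@(2,2) p2@ESC p3@(2,3) -> at (2,1): 0 [-], cum=2
Step 5: p0@ESC p1@(2,1) p2@ESC p3@(2,2) -> at (2,1): 1 [p1], cum=3
Step 6: p0@ESC p1@ESC p2@ESC p3@(2,1) -> at (2,1): 1 [p3], cum=4
Step 7: p0@ESC p1@ESC p2@ESC p3@ESC -> at (2,1): 0 [-], cum=4
Total visits = 4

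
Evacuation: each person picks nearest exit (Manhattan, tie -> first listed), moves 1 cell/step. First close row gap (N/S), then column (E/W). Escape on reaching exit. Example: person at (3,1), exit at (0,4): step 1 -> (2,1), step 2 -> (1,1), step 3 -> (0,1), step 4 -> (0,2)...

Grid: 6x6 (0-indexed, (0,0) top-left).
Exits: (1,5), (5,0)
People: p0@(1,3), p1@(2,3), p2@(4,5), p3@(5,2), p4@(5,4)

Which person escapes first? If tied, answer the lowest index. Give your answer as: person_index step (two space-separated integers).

Step 1: p0:(1,3)->(1,4) | p1:(2,3)->(1,3) | p2:(4,5)->(3,5) | p3:(5,2)->(5,1) | p4:(5,4)->(5,3)
Step 2: p0:(1,4)->(1,5)->EXIT | p1:(1,3)->(1,4) | p2:(3,5)->(2,5) | p3:(5,1)->(5,0)->EXIT | p4:(5,3)->(5,2)
Step 3: p0:escaped | p1:(1,4)->(1,5)->EXIT | p2:(2,5)->(1,5)->EXIT | p3:escaped | p4:(5,2)->(5,1)
Step 4: p0:escaped | p1:escaped | p2:escaped | p3:escaped | p4:(5,1)->(5,0)->EXIT
Exit steps: [2, 3, 3, 2, 4]
First to escape: p0 at step 2

Answer: 0 2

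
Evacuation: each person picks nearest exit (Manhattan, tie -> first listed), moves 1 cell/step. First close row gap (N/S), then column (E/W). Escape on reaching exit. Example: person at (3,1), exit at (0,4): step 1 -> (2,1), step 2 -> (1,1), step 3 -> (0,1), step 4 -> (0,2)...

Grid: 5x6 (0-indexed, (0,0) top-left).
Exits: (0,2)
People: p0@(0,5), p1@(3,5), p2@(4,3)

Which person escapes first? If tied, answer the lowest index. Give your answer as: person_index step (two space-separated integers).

Step 1: p0:(0,5)->(0,4) | p1:(3,5)->(2,5) | p2:(4,3)->(3,3)
Step 2: p0:(0,4)->(0,3) | p1:(2,5)->(1,5) | p2:(3,3)->(2,3)
Step 3: p0:(0,3)->(0,2)->EXIT | p1:(1,5)->(0,5) | p2:(2,3)->(1,3)
Step 4: p0:escaped | p1:(0,5)->(0,4) | p2:(1,3)->(0,3)
Step 5: p0:escaped | p1:(0,4)->(0,3) | p2:(0,3)->(0,2)->EXIT
Step 6: p0:escaped | p1:(0,3)->(0,2)->EXIT | p2:escaped
Exit steps: [3, 6, 5]
First to escape: p0 at step 3

Answer: 0 3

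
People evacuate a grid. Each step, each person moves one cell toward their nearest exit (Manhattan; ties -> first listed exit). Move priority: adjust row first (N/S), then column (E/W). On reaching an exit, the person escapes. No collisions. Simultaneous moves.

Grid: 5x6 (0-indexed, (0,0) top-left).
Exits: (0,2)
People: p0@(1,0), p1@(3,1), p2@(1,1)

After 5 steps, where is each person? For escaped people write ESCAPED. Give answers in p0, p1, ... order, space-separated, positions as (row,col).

Step 1: p0:(1,0)->(0,0) | p1:(3,1)->(2,1) | p2:(1,1)->(0,1)
Step 2: p0:(0,0)->(0,1) | p1:(2,1)->(1,1) | p2:(0,1)->(0,2)->EXIT
Step 3: p0:(0,1)->(0,2)->EXIT | p1:(1,1)->(0,1) | p2:escaped
Step 4: p0:escaped | p1:(0,1)->(0,2)->EXIT | p2:escaped

ESCAPED ESCAPED ESCAPED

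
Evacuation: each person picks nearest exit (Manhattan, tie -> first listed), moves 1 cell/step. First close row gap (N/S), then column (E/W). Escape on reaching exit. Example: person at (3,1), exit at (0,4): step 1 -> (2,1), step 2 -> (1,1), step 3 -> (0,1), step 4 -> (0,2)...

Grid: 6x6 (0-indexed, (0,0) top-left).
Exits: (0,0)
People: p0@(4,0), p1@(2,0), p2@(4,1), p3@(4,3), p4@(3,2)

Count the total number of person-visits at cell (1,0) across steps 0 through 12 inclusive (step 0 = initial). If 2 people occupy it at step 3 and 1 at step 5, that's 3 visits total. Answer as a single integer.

Answer: 2

Derivation:
Step 0: p0@(4,0) p1@(2,0) p2@(4,1) p3@(4,3) p4@(3,2) -> at (1,0): 0 [-], cum=0
Step 1: p0@(3,0) p1@(1,0) p2@(3,1) p3@(3,3) p4@(2,2) -> at (1,0): 1 [p1], cum=1
Step 2: p0@(2,0) p1@ESC p2@(2,1) p3@(2,3) p4@(1,2) -> at (1,0): 0 [-], cum=1
Step 3: p0@(1,0) p1@ESC p2@(1,1) p3@(1,3) p4@(0,2) -> at (1,0): 1 [p0], cum=2
Step 4: p0@ESC p1@ESC p2@(0,1) p3@(0,3) p4@(0,1) -> at (1,0): 0 [-], cum=2
Step 5: p0@ESC p1@ESC p2@ESC p3@(0,2) p4@ESC -> at (1,0): 0 [-], cum=2
Step 6: p0@ESC p1@ESC p2@ESC p3@(0,1) p4@ESC -> at (1,0): 0 [-], cum=2
Step 7: p0@ESC p1@ESC p2@ESC p3@ESC p4@ESC -> at (1,0): 0 [-], cum=2
Total visits = 2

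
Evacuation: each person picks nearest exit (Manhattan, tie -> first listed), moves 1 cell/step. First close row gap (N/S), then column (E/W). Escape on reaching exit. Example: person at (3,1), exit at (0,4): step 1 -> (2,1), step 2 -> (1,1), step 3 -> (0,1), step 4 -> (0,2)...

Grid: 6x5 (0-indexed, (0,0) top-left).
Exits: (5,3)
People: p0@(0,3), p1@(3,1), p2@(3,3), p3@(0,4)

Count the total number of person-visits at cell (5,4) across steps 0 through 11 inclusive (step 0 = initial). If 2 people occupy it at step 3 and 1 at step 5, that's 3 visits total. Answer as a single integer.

Step 0: p0@(0,3) p1@(3,1) p2@(3,3) p3@(0,4) -> at (5,4): 0 [-], cum=0
Step 1: p0@(1,3) p1@(4,1) p2@(4,3) p3@(1,4) -> at (5,4): 0 [-], cum=0
Step 2: p0@(2,3) p1@(5,1) p2@ESC p3@(2,4) -> at (5,4): 0 [-], cum=0
Step 3: p0@(3,3) p1@(5,2) p2@ESC p3@(3,4) -> at (5,4): 0 [-], cum=0
Step 4: p0@(4,3) p1@ESC p2@ESC p3@(4,4) -> at (5,4): 0 [-], cum=0
Step 5: p0@ESC p1@ESC p2@ESC p3@(5,4) -> at (5,4): 1 [p3], cum=1
Step 6: p0@ESC p1@ESC p2@ESC p3@ESC -> at (5,4): 0 [-], cum=1
Total visits = 1

Answer: 1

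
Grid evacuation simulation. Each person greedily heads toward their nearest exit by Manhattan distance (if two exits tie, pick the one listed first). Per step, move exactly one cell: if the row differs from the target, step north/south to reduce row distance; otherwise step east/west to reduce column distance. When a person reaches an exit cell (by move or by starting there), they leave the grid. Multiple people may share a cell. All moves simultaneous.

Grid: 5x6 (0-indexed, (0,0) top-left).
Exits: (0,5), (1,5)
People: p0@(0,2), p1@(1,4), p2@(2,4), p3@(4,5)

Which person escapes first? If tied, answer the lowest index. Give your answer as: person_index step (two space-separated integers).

Answer: 1 1

Derivation:
Step 1: p0:(0,2)->(0,3) | p1:(1,4)->(1,5)->EXIT | p2:(2,4)->(1,4) | p3:(4,5)->(3,5)
Step 2: p0:(0,3)->(0,4) | p1:escaped | p2:(1,4)->(1,5)->EXIT | p3:(3,5)->(2,5)
Step 3: p0:(0,4)->(0,5)->EXIT | p1:escaped | p2:escaped | p3:(2,5)->(1,5)->EXIT
Exit steps: [3, 1, 2, 3]
First to escape: p1 at step 1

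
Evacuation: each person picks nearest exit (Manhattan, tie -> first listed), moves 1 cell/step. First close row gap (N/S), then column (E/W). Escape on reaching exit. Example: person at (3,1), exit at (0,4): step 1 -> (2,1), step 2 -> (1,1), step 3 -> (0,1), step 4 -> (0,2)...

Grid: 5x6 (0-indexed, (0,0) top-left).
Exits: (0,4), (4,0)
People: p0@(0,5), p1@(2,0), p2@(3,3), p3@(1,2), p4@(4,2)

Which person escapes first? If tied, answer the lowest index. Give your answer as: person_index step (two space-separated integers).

Step 1: p0:(0,5)->(0,4)->EXIT | p1:(2,0)->(3,0) | p2:(3,3)->(2,3) | p3:(1,2)->(0,2) | p4:(4,2)->(4,1)
Step 2: p0:escaped | p1:(3,0)->(4,0)->EXIT | p2:(2,3)->(1,3) | p3:(0,2)->(0,3) | p4:(4,1)->(4,0)->EXIT
Step 3: p0:escaped | p1:escaped | p2:(1,3)->(0,3) | p3:(0,3)->(0,4)->EXIT | p4:escaped
Step 4: p0:escaped | p1:escaped | p2:(0,3)->(0,4)->EXIT | p3:escaped | p4:escaped
Exit steps: [1, 2, 4, 3, 2]
First to escape: p0 at step 1

Answer: 0 1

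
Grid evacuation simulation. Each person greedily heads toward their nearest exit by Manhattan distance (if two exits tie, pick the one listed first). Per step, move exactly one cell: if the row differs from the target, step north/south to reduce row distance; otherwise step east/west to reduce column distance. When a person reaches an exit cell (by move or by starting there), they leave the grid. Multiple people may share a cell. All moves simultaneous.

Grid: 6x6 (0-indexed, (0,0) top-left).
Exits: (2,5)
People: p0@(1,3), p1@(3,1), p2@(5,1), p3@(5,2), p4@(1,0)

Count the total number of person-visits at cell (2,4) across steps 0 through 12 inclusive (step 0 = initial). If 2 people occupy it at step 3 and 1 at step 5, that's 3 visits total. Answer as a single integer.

Step 0: p0@(1,3) p1@(3,1) p2@(5,1) p3@(5,2) p4@(1,0) -> at (2,4): 0 [-], cum=0
Step 1: p0@(2,3) p1@(2,1) p2@(4,1) p3@(4,2) p4@(2,0) -> at (2,4): 0 [-], cum=0
Step 2: p0@(2,4) p1@(2,2) p2@(3,1) p3@(3,2) p4@(2,1) -> at (2,4): 1 [p0], cum=1
Step 3: p0@ESC p1@(2,3) p2@(2,1) p3@(2,2) p4@(2,2) -> at (2,4): 0 [-], cum=1
Step 4: p0@ESC p1@(2,4) p2@(2,2) p3@(2,3) p4@(2,3) -> at (2,4): 1 [p1], cum=2
Step 5: p0@ESC p1@ESC p2@(2,3) p3@(2,4) p4@(2,4) -> at (2,4): 2 [p3,p4], cum=4
Step 6: p0@ESC p1@ESC p2@(2,4) p3@ESC p4@ESC -> at (2,4): 1 [p2], cum=5
Step 7: p0@ESC p1@ESC p2@ESC p3@ESC p4@ESC -> at (2,4): 0 [-], cum=5
Total visits = 5

Answer: 5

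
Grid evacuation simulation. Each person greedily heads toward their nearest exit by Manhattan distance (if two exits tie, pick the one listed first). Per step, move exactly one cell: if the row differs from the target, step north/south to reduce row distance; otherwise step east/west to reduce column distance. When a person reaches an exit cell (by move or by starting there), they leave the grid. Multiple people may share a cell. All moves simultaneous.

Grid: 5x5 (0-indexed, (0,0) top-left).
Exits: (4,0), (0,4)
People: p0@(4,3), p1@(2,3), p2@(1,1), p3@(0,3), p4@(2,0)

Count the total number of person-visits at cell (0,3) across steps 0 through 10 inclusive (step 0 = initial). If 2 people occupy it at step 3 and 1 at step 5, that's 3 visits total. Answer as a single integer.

Answer: 2

Derivation:
Step 0: p0@(4,3) p1@(2,3) p2@(1,1) p3@(0,3) p4@(2,0) -> at (0,3): 1 [p3], cum=1
Step 1: p0@(4,2) p1@(1,3) p2@(2,1) p3@ESC p4@(3,0) -> at (0,3): 0 [-], cum=1
Step 2: p0@(4,1) p1@(0,3) p2@(3,1) p3@ESC p4@ESC -> at (0,3): 1 [p1], cum=2
Step 3: p0@ESC p1@ESC p2@(4,1) p3@ESC p4@ESC -> at (0,3): 0 [-], cum=2
Step 4: p0@ESC p1@ESC p2@ESC p3@ESC p4@ESC -> at (0,3): 0 [-], cum=2
Total visits = 2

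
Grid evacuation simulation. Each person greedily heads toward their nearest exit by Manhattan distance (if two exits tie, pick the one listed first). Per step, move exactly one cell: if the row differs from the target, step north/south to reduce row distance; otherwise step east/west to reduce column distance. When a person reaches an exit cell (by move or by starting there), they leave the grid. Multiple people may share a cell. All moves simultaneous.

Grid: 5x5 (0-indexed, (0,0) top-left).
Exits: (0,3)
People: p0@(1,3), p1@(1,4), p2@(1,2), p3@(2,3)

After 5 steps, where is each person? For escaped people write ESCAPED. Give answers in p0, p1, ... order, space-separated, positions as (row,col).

Step 1: p0:(1,3)->(0,3)->EXIT | p1:(1,4)->(0,4) | p2:(1,2)->(0,2) | p3:(2,3)->(1,3)
Step 2: p0:escaped | p1:(0,4)->(0,3)->EXIT | p2:(0,2)->(0,3)->EXIT | p3:(1,3)->(0,3)->EXIT

ESCAPED ESCAPED ESCAPED ESCAPED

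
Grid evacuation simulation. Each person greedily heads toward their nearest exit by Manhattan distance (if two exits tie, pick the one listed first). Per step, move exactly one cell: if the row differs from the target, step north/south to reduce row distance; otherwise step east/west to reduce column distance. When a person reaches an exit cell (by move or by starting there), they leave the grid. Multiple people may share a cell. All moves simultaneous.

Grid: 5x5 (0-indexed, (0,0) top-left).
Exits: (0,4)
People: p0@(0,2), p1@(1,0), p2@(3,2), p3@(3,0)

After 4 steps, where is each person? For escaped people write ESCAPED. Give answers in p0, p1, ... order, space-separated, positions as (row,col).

Step 1: p0:(0,2)->(0,3) | p1:(1,0)->(0,0) | p2:(3,2)->(2,2) | p3:(3,0)->(2,0)
Step 2: p0:(0,3)->(0,4)->EXIT | p1:(0,0)->(0,1) | p2:(2,2)->(1,2) | p3:(2,0)->(1,0)
Step 3: p0:escaped | p1:(0,1)->(0,2) | p2:(1,2)->(0,2) | p3:(1,0)->(0,0)
Step 4: p0:escaped | p1:(0,2)->(0,3) | p2:(0,2)->(0,3) | p3:(0,0)->(0,1)

ESCAPED (0,3) (0,3) (0,1)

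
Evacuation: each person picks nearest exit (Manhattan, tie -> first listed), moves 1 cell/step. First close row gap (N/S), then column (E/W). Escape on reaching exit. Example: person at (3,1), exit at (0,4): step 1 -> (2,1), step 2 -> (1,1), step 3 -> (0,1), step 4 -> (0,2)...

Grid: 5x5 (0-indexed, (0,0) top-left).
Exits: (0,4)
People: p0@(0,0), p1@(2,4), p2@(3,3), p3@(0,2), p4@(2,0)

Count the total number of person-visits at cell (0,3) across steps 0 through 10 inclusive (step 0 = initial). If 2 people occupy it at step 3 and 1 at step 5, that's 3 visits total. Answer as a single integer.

Step 0: p0@(0,0) p1@(2,4) p2@(3,3) p3@(0,2) p4@(2,0) -> at (0,3): 0 [-], cum=0
Step 1: p0@(0,1) p1@(1,4) p2@(2,3) p3@(0,3) p4@(1,0) -> at (0,3): 1 [p3], cum=1
Step 2: p0@(0,2) p1@ESC p2@(1,3) p3@ESC p4@(0,0) -> at (0,3): 0 [-], cum=1
Step 3: p0@(0,3) p1@ESC p2@(0,3) p3@ESC p4@(0,1) -> at (0,3): 2 [p0,p2], cum=3
Step 4: p0@ESC p1@ESC p2@ESC p3@ESC p4@(0,2) -> at (0,3): 0 [-], cum=3
Step 5: p0@ESC p1@ESC p2@ESC p3@ESC p4@(0,3) -> at (0,3): 1 [p4], cum=4
Step 6: p0@ESC p1@ESC p2@ESC p3@ESC p4@ESC -> at (0,3): 0 [-], cum=4
Total visits = 4

Answer: 4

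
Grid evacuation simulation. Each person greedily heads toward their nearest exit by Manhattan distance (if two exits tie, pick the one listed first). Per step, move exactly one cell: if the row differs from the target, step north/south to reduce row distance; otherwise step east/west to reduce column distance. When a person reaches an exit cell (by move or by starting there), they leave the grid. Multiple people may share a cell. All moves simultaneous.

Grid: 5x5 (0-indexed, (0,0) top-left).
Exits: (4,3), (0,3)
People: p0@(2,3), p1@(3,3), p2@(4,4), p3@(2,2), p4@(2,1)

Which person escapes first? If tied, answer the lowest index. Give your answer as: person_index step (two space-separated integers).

Answer: 1 1

Derivation:
Step 1: p0:(2,3)->(3,3) | p1:(3,3)->(4,3)->EXIT | p2:(4,4)->(4,3)->EXIT | p3:(2,2)->(3,2) | p4:(2,1)->(3,1)
Step 2: p0:(3,3)->(4,3)->EXIT | p1:escaped | p2:escaped | p3:(3,2)->(4,2) | p4:(3,1)->(4,1)
Step 3: p0:escaped | p1:escaped | p2:escaped | p3:(4,2)->(4,3)->EXIT | p4:(4,1)->(4,2)
Step 4: p0:escaped | p1:escaped | p2:escaped | p3:escaped | p4:(4,2)->(4,3)->EXIT
Exit steps: [2, 1, 1, 3, 4]
First to escape: p1 at step 1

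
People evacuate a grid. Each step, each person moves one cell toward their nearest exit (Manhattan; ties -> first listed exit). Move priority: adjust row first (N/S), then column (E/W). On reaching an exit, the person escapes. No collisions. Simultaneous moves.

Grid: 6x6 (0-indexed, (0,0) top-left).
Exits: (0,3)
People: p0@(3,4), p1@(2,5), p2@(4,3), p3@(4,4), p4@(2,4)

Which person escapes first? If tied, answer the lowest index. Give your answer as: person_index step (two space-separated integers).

Answer: 4 3

Derivation:
Step 1: p0:(3,4)->(2,4) | p1:(2,5)->(1,5) | p2:(4,3)->(3,3) | p3:(4,4)->(3,4) | p4:(2,4)->(1,4)
Step 2: p0:(2,4)->(1,4) | p1:(1,5)->(0,5) | p2:(3,3)->(2,3) | p3:(3,4)->(2,4) | p4:(1,4)->(0,4)
Step 3: p0:(1,4)->(0,4) | p1:(0,5)->(0,4) | p2:(2,3)->(1,3) | p3:(2,4)->(1,4) | p4:(0,4)->(0,3)->EXIT
Step 4: p0:(0,4)->(0,3)->EXIT | p1:(0,4)->(0,3)->EXIT | p2:(1,3)->(0,3)->EXIT | p3:(1,4)->(0,4) | p4:escaped
Step 5: p0:escaped | p1:escaped | p2:escaped | p3:(0,4)->(0,3)->EXIT | p4:escaped
Exit steps: [4, 4, 4, 5, 3]
First to escape: p4 at step 3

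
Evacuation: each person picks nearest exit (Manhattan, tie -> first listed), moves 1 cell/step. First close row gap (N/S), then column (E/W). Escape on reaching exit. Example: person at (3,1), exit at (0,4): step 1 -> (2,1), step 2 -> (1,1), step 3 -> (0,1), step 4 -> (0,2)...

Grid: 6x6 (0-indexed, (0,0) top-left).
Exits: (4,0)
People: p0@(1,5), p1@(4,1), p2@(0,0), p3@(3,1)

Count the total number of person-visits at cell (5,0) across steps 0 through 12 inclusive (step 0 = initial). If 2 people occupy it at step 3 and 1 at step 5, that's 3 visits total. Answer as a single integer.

Answer: 0

Derivation:
Step 0: p0@(1,5) p1@(4,1) p2@(0,0) p3@(3,1) -> at (5,0): 0 [-], cum=0
Step 1: p0@(2,5) p1@ESC p2@(1,0) p3@(4,1) -> at (5,0): 0 [-], cum=0
Step 2: p0@(3,5) p1@ESC p2@(2,0) p3@ESC -> at (5,0): 0 [-], cum=0
Step 3: p0@(4,5) p1@ESC p2@(3,0) p3@ESC -> at (5,0): 0 [-], cum=0
Step 4: p0@(4,4) p1@ESC p2@ESC p3@ESC -> at (5,0): 0 [-], cum=0
Step 5: p0@(4,3) p1@ESC p2@ESC p3@ESC -> at (5,0): 0 [-], cum=0
Step 6: p0@(4,2) p1@ESC p2@ESC p3@ESC -> at (5,0): 0 [-], cum=0
Step 7: p0@(4,1) p1@ESC p2@ESC p3@ESC -> at (5,0): 0 [-], cum=0
Step 8: p0@ESC p1@ESC p2@ESC p3@ESC -> at (5,0): 0 [-], cum=0
Total visits = 0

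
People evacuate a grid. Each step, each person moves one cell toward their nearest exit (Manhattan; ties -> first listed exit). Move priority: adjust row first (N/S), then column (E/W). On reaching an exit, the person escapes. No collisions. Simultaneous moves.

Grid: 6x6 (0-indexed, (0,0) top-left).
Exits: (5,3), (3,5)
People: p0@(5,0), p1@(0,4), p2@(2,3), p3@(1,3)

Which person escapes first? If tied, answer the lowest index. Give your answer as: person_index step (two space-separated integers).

Step 1: p0:(5,0)->(5,1) | p1:(0,4)->(1,4) | p2:(2,3)->(3,3) | p3:(1,3)->(2,3)
Step 2: p0:(5,1)->(5,2) | p1:(1,4)->(2,4) | p2:(3,3)->(4,3) | p3:(2,3)->(3,3)
Step 3: p0:(5,2)->(5,3)->EXIT | p1:(2,4)->(3,4) | p2:(4,3)->(5,3)->EXIT | p3:(3,3)->(4,3)
Step 4: p0:escaped | p1:(3,4)->(3,5)->EXIT | p2:escaped | p3:(4,3)->(5,3)->EXIT
Exit steps: [3, 4, 3, 4]
First to escape: p0 at step 3

Answer: 0 3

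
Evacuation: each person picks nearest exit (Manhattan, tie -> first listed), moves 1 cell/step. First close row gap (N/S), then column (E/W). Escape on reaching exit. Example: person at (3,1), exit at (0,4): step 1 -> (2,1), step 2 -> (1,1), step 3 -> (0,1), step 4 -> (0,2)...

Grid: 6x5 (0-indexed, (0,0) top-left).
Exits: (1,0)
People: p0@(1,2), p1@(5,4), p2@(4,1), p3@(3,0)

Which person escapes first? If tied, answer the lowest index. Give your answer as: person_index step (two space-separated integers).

Step 1: p0:(1,2)->(1,1) | p1:(5,4)->(4,4) | p2:(4,1)->(3,1) | p3:(3,0)->(2,0)
Step 2: p0:(1,1)->(1,0)->EXIT | p1:(4,4)->(3,4) | p2:(3,1)->(2,1) | p3:(2,0)->(1,0)->EXIT
Step 3: p0:escaped | p1:(3,4)->(2,4) | p2:(2,1)->(1,1) | p3:escaped
Step 4: p0:escaped | p1:(2,4)->(1,4) | p2:(1,1)->(1,0)->EXIT | p3:escaped
Step 5: p0:escaped | p1:(1,4)->(1,3) | p2:escaped | p3:escaped
Step 6: p0:escaped | p1:(1,3)->(1,2) | p2:escaped | p3:escaped
Step 7: p0:escaped | p1:(1,2)->(1,1) | p2:escaped | p3:escaped
Step 8: p0:escaped | p1:(1,1)->(1,0)->EXIT | p2:escaped | p3:escaped
Exit steps: [2, 8, 4, 2]
First to escape: p0 at step 2

Answer: 0 2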